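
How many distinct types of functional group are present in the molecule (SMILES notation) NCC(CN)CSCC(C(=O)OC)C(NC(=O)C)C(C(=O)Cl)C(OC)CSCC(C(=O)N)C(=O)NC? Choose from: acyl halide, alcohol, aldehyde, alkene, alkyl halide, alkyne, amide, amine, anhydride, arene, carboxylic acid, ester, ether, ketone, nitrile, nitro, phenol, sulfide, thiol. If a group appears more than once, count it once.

6

–NH2 on an sp³ carbon with no adjacent C=O → amine.
pendant –CH2NH2: N on sp³ C, no adjacent C=O → amine.
C–S–C linkage → sulfide (thioether).
pendant –COOCH3: carbonyl C bonded to C and –OCH3 → ester.
pendant –NHC(=O)CH3: N bonded to a carbonyl → amide (not amine).
pendant –C(=O)X: carbonyl C bonded to C and halogen → acyl halide.
pendant –OCH3: C–O–C with sp³ C, no adjacent C=O → ether.
C–S–C linkage → sulfide (thioether).
pendant –CONH2: carbonyl C bonded to C and N → amide.
–C(=O)NHCH3: carbonyl C bonded to C and to N → amide (the N is not an amine).
Distinct types present: acyl halide, amide, amine, ester, ether, sulfide.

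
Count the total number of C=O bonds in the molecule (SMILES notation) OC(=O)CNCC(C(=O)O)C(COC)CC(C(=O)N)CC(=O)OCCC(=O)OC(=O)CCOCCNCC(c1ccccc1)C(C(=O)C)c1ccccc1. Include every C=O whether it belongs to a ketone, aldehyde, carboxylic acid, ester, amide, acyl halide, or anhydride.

7

HOOC: carboxylic acid, 1 C=O (running total 1).
CH(COOH): carboxylic acid, 1 C=O (running total 2).
CH(CONH2): amide, 1 C=O (running total 3).
CH2COOCH2: ester, 1 C=O (running total 4).
CH2CO-O-COCH2: anhydride, 2 C=O (running total 6).
CH(COCH3): ketone, 1 C=O (running total 7).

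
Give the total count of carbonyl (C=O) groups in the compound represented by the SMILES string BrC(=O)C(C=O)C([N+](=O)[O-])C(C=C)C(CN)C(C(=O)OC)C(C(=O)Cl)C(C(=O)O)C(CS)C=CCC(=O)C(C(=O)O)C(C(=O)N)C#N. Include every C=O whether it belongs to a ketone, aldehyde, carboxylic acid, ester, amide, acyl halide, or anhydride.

BrCO: acyl halide, 1 C=O (running total 1).
CH(CHO): aldehyde, 1 C=O (running total 2).
CH(COOCH3): ester, 1 C=O (running total 3).
CH(COCl): acyl halide, 1 C=O (running total 4).
CH(COOH): carboxylic acid, 1 C=O (running total 5).
CO: ketone, 1 C=O (running total 6).
CH(COOH): carboxylic acid, 1 C=O (running total 7).
CH(CONH2): amide, 1 C=O (running total 8).

8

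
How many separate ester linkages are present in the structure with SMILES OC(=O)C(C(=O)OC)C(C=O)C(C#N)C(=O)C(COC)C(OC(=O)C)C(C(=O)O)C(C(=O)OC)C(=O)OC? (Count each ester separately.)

Taking each segment in turn:
  HOOC: –COOH: carbonyl C bonded to –OH and C → carboxylic acid (the –OH is not a separate alcohol).
  CH(COOCH3): pendant –COOCH3: carbonyl C bonded to C and –OCH3 → ester.
  CH(CHO): pendant –CHO: carbonyl C bonded to C and H → aldehyde.
  CH(CN): pendant –C≡N: nitrile.
  CO: –C(=O)– with carbon on both sides → ketone.
  CH(CH2OCH3): pendant –CH2OCH3: C–O–C linkage → ether.
  CH(OCOCH3): pendant –OC(=O)CH3: an acyloxy group → ester.
  CH(COOH): pendant –COOH: carbonyl C bonded to C and –OH → carboxylic acid.
  CH(COOCH3): pendant –COOCH3: carbonyl C bonded to C and –OCH3 → ester.
  COOCH3: –C(=O)OCH3: carbonyl C bonded to C and to –OCH3 → ester (not ketone + ether).
Ester appears at: CH(COOCH3), CH(OCOCH3), CH(COOCH3), COOCH3 → 4.

4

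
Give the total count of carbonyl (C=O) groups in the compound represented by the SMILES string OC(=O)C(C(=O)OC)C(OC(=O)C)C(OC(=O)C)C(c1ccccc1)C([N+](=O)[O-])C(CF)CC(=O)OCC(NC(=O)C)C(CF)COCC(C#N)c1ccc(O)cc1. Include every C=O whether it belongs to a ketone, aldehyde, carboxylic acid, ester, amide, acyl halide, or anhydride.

6

HOOC: carboxylic acid, 1 C=O (running total 1).
CH(COOCH3): ester, 1 C=O (running total 2).
CH(OCOCH3): ester, 1 C=O (running total 3).
CH(OCOCH3): ester, 1 C=O (running total 4).
CH2COOCH2: ester, 1 C=O (running total 5).
CH(NHCOCH3): amide, 1 C=O (running total 6).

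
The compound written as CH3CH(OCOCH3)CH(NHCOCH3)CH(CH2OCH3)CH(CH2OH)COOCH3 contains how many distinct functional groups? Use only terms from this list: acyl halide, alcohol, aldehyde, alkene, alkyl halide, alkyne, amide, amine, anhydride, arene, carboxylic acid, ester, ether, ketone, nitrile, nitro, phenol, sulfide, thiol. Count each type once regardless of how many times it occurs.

Working along the chain:
  CH(OCOCH3): pendant –OC(=O)CH3: an acyloxy group → ester.
  CH(NHCOCH3): pendant –NHC(=O)CH3: N bonded to a carbonyl → amide (not amine).
  CH(CH2OCH3): pendant –CH2OCH3: C–O–C linkage → ether.
  CH(CH2OH): pendant –CH2OH on an sp³ backbone C → alcohol.
  COOCH3: –C(=O)OCH3: carbonyl C bonded to C and to –OCH3 → ester (not ketone + ether).
Distinct types present: alcohol, amide, ester, ether.

4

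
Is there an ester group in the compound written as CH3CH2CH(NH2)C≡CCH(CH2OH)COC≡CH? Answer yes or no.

Working along the chain:
  CH(NH2): –NH2 on an sp³ carbon with no adjacent C=O → amine.
  C≡C: C≡C triple bond → alkyne.
  CH(CH2OH): pendant –CH2OH on an sp³ backbone C → alcohol.
  CO: –C(=O)– with carbon on both sides → ketone.
  C≡CH: C≡C triple bond → alkyne.
The groups actually present are: alcohol, alkyne, amine, ketone.

no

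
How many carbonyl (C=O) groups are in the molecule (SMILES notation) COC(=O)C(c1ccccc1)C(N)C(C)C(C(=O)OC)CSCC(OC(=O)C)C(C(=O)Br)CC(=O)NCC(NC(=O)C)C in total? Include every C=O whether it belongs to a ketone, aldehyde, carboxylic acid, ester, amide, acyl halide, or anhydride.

CH3OOC: ester, 1 C=O (running total 1).
CH(COOCH3): ester, 1 C=O (running total 2).
CH(OCOCH3): ester, 1 C=O (running total 3).
CH(COBr): acyl halide, 1 C=O (running total 4).
CH2CONHCH2: amide, 1 C=O (running total 5).
CH(NHCOCH3): amide, 1 C=O (running total 6).

6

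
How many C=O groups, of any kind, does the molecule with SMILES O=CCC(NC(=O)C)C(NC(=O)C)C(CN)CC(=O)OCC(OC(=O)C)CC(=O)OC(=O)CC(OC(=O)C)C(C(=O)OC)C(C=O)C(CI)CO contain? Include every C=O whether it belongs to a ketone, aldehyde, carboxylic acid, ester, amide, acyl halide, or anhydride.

10

OHC: aldehyde, 1 C=O (running total 1).
CH(NHCOCH3): amide, 1 C=O (running total 2).
CH(NHCOCH3): amide, 1 C=O (running total 3).
CH2COOCH2: ester, 1 C=O (running total 4).
CH(OCOCH3): ester, 1 C=O (running total 5).
CH2CO-O-COCH2: anhydride, 2 C=O (running total 7).
CH(OCOCH3): ester, 1 C=O (running total 8).
CH(COOCH3): ester, 1 C=O (running total 9).
CH(CHO): aldehyde, 1 C=O (running total 10).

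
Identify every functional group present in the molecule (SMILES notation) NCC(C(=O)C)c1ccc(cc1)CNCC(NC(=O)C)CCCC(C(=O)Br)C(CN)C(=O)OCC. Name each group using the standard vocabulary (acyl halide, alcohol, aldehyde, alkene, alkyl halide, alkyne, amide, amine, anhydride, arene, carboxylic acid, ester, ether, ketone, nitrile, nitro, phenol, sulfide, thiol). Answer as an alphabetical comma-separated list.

acyl halide, amide, amine, arene, ester, ketone

–NH2 on an sp³ carbon with no adjacent C=O → amine.
pendant –COCH3: carbonyl C bonded to two carbons → ketone.
para-disubstituted benzene ring → arene.
C–N–C with sp³ carbons and no adjacent C=O → amine (secondary).
pendant –NHC(=O)CH3: N bonded to a carbonyl → amide (not amine).
pendant –C(=O)X: carbonyl C bonded to C and halogen → acyl halide.
pendant –CH2NH2: N on sp³ C, no adjacent C=O → amine.
–C(=O)OCH2CH3: carbonyl C bonded to C and to –OEt → ester.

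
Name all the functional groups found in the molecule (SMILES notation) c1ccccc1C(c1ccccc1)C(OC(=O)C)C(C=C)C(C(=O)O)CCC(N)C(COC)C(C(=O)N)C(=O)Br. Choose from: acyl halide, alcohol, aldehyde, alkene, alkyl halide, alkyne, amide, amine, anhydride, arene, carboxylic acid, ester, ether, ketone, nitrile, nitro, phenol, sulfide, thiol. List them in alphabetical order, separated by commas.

acyl halide, alkene, amide, amine, arene, carboxylic acid, ester, ether

Taking each segment in turn:
  C6H5: C6H5– phenyl ring → arene.
  CH(C6H5): pendant –C6H5: benzene ring → arene.
  CH(OCOCH3): pendant –OC(=O)CH3: an acyloxy group → ester.
  CH(CH=CH2): pendant –CH=CH2: C=C double bond → alkene.
  CH(COOH): pendant –COOH: carbonyl C bonded to C and –OH → carboxylic acid.
  CH(NH2): –NH2 on an sp³ carbon with no adjacent C=O → amine.
  CH(CH2OCH3): pendant –CH2OCH3: C–O–C linkage → ether.
  CH(CONH2): pendant –CONH2: carbonyl C bonded to C and N → amide.
  COBr: –C(=O)Br: carbonyl C bonded to C and to a halogen → acyl halide (not alkyl halide).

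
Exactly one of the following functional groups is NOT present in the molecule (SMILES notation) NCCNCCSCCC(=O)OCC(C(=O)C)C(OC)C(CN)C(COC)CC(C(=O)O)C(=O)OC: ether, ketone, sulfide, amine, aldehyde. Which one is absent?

aldehyde

amine: present (H2NCH2 — –NH2 on an sp³ carbon with no adjacent C=O → amine).
ketone: present (CH(COCH3) — pendant –COCH3: carbonyl C bonded to two carbons → ketone).
sulfide: present (CH2SCH2 — C–S–C linkage → sulfide (thioether)).
ether: present (CH(OCH3) — pendant –OCH3: C–O–C with sp³ C, no adjacent C=O → ether).
aldehyde: absent. In CH(COCH3), the carbonyl carbon is bonded to two carbons, so it is a ketone, not an aldehyde. In CH(COOH), the carbonyl carbon bears –OH, not –H, so it is a carboxylic acid.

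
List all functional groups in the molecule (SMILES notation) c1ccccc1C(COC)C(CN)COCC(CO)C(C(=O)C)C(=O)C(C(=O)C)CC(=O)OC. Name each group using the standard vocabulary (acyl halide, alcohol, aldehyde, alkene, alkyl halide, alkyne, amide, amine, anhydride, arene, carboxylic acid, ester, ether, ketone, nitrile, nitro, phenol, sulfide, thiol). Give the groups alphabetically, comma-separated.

Working along the chain:
  C6H5: C6H5– phenyl ring → arene.
  CH(CH2OCH3): pendant –CH2OCH3: C–O–C linkage → ether.
  CH(CH2NH2): pendant –CH2NH2: N on sp³ C, no adjacent C=O → amine.
  CH2OCH2: C–O–C with sp³ carbons on both sides and no adjacent C=O → ether.
  CH(CH2OH): pendant –CH2OH on an sp³ backbone C → alcohol.
  CH(COCH3): pendant –COCH3: carbonyl C bonded to two carbons → ketone.
  CO: –C(=O)– with carbon on both sides → ketone.
  CH(COCH3): pendant –COCH3: carbonyl C bonded to two carbons → ketone.
  COOCH3: –C(=O)OCH3: carbonyl C bonded to C and to –OCH3 → ester (not ketone + ether).

alcohol, amine, arene, ester, ether, ketone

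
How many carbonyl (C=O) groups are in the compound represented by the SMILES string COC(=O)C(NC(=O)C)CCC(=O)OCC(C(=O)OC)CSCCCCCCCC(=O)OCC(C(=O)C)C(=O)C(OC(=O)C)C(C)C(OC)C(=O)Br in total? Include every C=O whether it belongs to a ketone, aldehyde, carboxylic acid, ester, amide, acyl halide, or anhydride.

9

CH3OOC: ester, 1 C=O (running total 1).
CH(NHCOCH3): amide, 1 C=O (running total 2).
CH2COOCH2: ester, 1 C=O (running total 3).
CH(COOCH3): ester, 1 C=O (running total 4).
CH2COOCH2: ester, 1 C=O (running total 5).
CH(COCH3): ketone, 1 C=O (running total 6).
CO: ketone, 1 C=O (running total 7).
CH(OCOCH3): ester, 1 C=O (running total 8).
COBr: acyl halide, 1 C=O (running total 9).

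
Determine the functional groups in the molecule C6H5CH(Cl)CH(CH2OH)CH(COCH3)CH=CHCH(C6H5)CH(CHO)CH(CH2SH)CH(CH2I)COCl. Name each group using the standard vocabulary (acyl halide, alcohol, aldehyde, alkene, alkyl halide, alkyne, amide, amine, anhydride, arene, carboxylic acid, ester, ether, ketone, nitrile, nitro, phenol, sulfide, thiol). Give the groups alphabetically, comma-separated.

acyl halide, alcohol, aldehyde, alkene, alkyl halide, arene, ketone, thiol

C6H5– phenyl ring → arene.
halogen on an sp³ carbon → alkyl halide.
pendant –CH2OH on an sp³ backbone C → alcohol.
pendant –COCH3: carbonyl C bonded to two carbons → ketone.
C=C double bond → alkene.
pendant –C6H5: benzene ring → arene.
pendant –CHO: carbonyl C bonded to C and H → aldehyde.
pendant –CH2SH → thiol.
pendant –CH2X: halogen on sp³ carbon → alkyl halide.
–C(=O)Cl: carbonyl C bonded to C and to a halogen → acyl halide (not alkyl halide).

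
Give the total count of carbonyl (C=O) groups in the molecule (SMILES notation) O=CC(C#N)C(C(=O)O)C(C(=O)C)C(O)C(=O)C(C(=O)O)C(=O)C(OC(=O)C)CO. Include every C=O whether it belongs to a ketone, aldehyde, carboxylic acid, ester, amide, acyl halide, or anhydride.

OHC: aldehyde, 1 C=O (running total 1).
CH(COOH): carboxylic acid, 1 C=O (running total 2).
CH(COCH3): ketone, 1 C=O (running total 3).
CO: ketone, 1 C=O (running total 4).
CH(COOH): carboxylic acid, 1 C=O (running total 5).
CO: ketone, 1 C=O (running total 6).
CH(OCOCH3): ester, 1 C=O (running total 7).

7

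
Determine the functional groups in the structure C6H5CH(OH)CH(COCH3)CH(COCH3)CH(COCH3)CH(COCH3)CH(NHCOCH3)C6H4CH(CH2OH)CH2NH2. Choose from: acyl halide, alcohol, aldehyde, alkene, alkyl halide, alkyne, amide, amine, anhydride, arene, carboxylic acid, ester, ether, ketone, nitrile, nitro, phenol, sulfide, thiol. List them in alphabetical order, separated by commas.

C6H5– phenyl ring → arene.
–OH on an sp³ carbon → alcohol (secondary).
pendant –COCH3: carbonyl C bonded to two carbons → ketone.
pendant –COCH3: carbonyl C bonded to two carbons → ketone.
pendant –COCH3: carbonyl C bonded to two carbons → ketone.
pendant –COCH3: carbonyl C bonded to two carbons → ketone.
pendant –NHC(=O)CH3: N bonded to a carbonyl → amide (not amine).
para-disubstituted benzene ring → arene.
pendant –CH2OH on an sp³ backbone C → alcohol.
–NH2 on an sp³ carbon with no adjacent C=O → amine.

alcohol, amide, amine, arene, ketone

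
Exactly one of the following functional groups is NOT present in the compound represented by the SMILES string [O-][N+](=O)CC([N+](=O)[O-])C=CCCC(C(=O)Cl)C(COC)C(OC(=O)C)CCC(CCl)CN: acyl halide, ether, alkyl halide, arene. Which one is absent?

arene

acyl halide: present (CH(COCl) — pendant –C(=O)X: carbonyl C bonded to C and halogen → acyl halide).
ether: present (CH(CH2OCH3) — pendant –CH2OCH3: C–O–C linkage → ether).
alkyl halide: present (CH(CH2Cl) — pendant –CH2X: halogen on sp³ carbon → alkyl halide).
arene: no segment matches this pattern.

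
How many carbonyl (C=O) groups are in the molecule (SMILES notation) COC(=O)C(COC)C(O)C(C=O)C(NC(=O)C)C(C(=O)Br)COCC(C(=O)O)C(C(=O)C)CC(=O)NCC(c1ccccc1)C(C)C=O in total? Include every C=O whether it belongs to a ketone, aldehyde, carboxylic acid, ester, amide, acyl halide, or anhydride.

CH3OOC: ester, 1 C=O (running total 1).
CH(CHO): aldehyde, 1 C=O (running total 2).
CH(NHCOCH3): amide, 1 C=O (running total 3).
CH(COBr): acyl halide, 1 C=O (running total 4).
CH(COOH): carboxylic acid, 1 C=O (running total 5).
CH(COCH3): ketone, 1 C=O (running total 6).
CH2CONHCH2: amide, 1 C=O (running total 7).
CHO: aldehyde, 1 C=O (running total 8).

8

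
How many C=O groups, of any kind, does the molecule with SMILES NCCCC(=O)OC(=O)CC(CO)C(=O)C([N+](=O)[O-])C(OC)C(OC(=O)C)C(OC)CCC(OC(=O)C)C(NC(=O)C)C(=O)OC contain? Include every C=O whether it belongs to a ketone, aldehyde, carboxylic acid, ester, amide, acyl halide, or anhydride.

CH2CO-O-COCH2: anhydride, 2 C=O (running total 2).
CO: ketone, 1 C=O (running total 3).
CH(OCOCH3): ester, 1 C=O (running total 4).
CH(OCOCH3): ester, 1 C=O (running total 5).
CH(NHCOCH3): amide, 1 C=O (running total 6).
COOCH3: ester, 1 C=O (running total 7).

7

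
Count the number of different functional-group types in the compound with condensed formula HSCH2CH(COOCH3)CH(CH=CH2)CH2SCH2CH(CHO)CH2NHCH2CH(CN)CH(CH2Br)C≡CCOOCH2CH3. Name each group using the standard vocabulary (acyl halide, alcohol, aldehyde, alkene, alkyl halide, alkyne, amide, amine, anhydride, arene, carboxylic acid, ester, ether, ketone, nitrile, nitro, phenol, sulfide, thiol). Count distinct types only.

Reading the structure from left to right:
  HSCH2: –SH on an sp³ carbon → thiol.
  CH(COOCH3): pendant –COOCH3: carbonyl C bonded to C and –OCH3 → ester.
  CH(CH=CH2): pendant –CH=CH2: C=C double bond → alkene.
  CH2SCH2: C–S–C linkage → sulfide (thioether).
  CH(CHO): pendant –CHO: carbonyl C bonded to C and H → aldehyde.
  CH2NHCH2: C–N–C with sp³ carbons and no adjacent C=O → amine (secondary).
  CH(CN): pendant –C≡N: nitrile.
  CH(CH2Br): pendant –CH2X: halogen on sp³ carbon → alkyl halide.
  C≡C: C≡C triple bond → alkyne.
  COOCH2CH3: –C(=O)OCH2CH3: carbonyl C bonded to C and to –OEt → ester.
Distinct types present: aldehyde, alkene, alkyl halide, alkyne, amine, ester, nitrile, sulfide, thiol.

9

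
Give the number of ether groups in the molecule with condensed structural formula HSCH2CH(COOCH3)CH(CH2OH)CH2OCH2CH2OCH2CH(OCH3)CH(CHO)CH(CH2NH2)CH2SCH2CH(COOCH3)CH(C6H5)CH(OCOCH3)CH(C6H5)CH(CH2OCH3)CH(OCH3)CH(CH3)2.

5

Reading the structure from left to right:
  HSCH2: –SH on an sp³ carbon → thiol.
  CH(COOCH3): pendant –COOCH3: carbonyl C bonded to C and –OCH3 → ester.
  CH(CH2OH): pendant –CH2OH on an sp³ backbone C → alcohol.
  CH2OCH2: C–O–C with sp³ carbons on both sides and no adjacent C=O → ether.
  CH2OCH2: C–O–C with sp³ carbons on both sides and no adjacent C=O → ether.
  CH(OCH3): pendant –OCH3: C–O–C with sp³ C, no adjacent C=O → ether.
  CH(CHO): pendant –CHO: carbonyl C bonded to C and H → aldehyde.
  CH(CH2NH2): pendant –CH2NH2: N on sp³ C, no adjacent C=O → amine.
  CH2SCH2: C–S–C linkage → sulfide (thioether).
  CH(COOCH3): pendant –COOCH3: carbonyl C bonded to C and –OCH3 → ester.
  CH(C6H5): pendant –C6H5: benzene ring → arene.
  CH(OCOCH3): pendant –OC(=O)CH3: an acyloxy group → ester.
  CH(C6H5): pendant –C6H5: benzene ring → arene.
  CH(CH2OCH3): pendant –CH2OCH3: C–O–C linkage → ether.
  CH(OCH3): pendant –OCH3: C–O–C with sp³ C, no adjacent C=O → ether.
Ether appears at: CH2OCH2, CH2OCH2, CH(OCH3), CH(CH2OCH3), CH(OCH3) → 5.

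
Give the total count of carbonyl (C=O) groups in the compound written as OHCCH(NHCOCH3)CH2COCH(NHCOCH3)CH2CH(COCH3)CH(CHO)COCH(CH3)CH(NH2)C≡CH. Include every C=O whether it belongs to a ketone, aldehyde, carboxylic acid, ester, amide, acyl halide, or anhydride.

OHC: aldehyde, 1 C=O (running total 1).
CH(NHCOCH3): amide, 1 C=O (running total 2).
CO: ketone, 1 C=O (running total 3).
CH(NHCOCH3): amide, 1 C=O (running total 4).
CH(COCH3): ketone, 1 C=O (running total 5).
CH(CHO): aldehyde, 1 C=O (running total 6).
CO: ketone, 1 C=O (running total 7).

7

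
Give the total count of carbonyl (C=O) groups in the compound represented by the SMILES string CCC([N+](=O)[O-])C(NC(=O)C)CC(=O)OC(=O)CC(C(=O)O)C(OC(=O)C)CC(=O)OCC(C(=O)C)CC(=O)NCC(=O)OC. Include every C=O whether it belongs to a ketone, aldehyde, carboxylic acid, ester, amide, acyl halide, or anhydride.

9

CH(NHCOCH3): amide, 1 C=O (running total 1).
CH2CO-O-COCH2: anhydride, 2 C=O (running total 3).
CH(COOH): carboxylic acid, 1 C=O (running total 4).
CH(OCOCH3): ester, 1 C=O (running total 5).
CH2COOCH2: ester, 1 C=O (running total 6).
CH(COCH3): ketone, 1 C=O (running total 7).
CH2CONHCH2: amide, 1 C=O (running total 8).
COOCH3: ester, 1 C=O (running total 9).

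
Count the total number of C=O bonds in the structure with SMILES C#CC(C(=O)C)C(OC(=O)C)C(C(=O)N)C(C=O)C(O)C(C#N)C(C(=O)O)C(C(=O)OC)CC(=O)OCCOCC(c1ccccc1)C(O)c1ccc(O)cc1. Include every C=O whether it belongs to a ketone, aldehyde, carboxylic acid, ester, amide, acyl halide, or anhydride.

7

CH(COCH3): ketone, 1 C=O (running total 1).
CH(OCOCH3): ester, 1 C=O (running total 2).
CH(CONH2): amide, 1 C=O (running total 3).
CH(CHO): aldehyde, 1 C=O (running total 4).
CH(COOH): carboxylic acid, 1 C=O (running total 5).
CH(COOCH3): ester, 1 C=O (running total 6).
CH2COOCH2: ester, 1 C=O (running total 7).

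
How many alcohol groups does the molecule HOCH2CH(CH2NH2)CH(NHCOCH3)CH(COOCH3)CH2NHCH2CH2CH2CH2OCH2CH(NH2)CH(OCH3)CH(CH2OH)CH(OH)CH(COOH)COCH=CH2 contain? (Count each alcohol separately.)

Reading the structure from left to right:
  HOCH2: HO– on an sp³ carbon → alcohol.
  CH(CH2NH2): pendant –CH2NH2: N on sp³ C, no adjacent C=O → amine.
  CH(NHCOCH3): pendant –NHC(=O)CH3: N bonded to a carbonyl → amide (not amine).
  CH(COOCH3): pendant –COOCH3: carbonyl C bonded to C and –OCH3 → ester.
  CH2NHCH2: C–N–C with sp³ carbons and no adjacent C=O → amine (secondary).
  CH2OCH2: C–O–C with sp³ carbons on both sides and no adjacent C=O → ether.
  CH(NH2): –NH2 on an sp³ carbon with no adjacent C=O → amine.
  CH(OCH3): pendant –OCH3: C–O–C with sp³ C, no adjacent C=O → ether.
  CH(CH2OH): pendant –CH2OH on an sp³ backbone C → alcohol.
  CH(OH): –OH on an sp³ carbon → alcohol (secondary).
  CH(COOH): pendant –COOH: carbonyl C bonded to C and –OH → carboxylic acid.
  CO: –C(=O)– with carbon on both sides → ketone.
  CH=CH2: C=C double bond → alkene.
Alcohol appears at: HOCH2, CH(CH2OH), CH(OH) → 3.

3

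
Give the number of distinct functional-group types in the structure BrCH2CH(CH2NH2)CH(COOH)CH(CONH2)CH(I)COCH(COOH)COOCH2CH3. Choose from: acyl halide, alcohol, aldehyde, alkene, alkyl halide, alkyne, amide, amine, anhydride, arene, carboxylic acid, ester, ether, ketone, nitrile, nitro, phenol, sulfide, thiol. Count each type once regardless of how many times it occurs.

6

Reading the structure from left to right:
  BrCH2: halogen on an sp³ carbon → alkyl halide.
  CH(CH2NH2): pendant –CH2NH2: N on sp³ C, no adjacent C=O → amine.
  CH(COOH): pendant –COOH: carbonyl C bonded to C and –OH → carboxylic acid.
  CH(CONH2): pendant –CONH2: carbonyl C bonded to C and N → amide.
  CH(I): halogen on an sp³ carbon → alkyl halide.
  CO: –C(=O)– with carbon on both sides → ketone.
  CH(COOH): pendant –COOH: carbonyl C bonded to C and –OH → carboxylic acid.
  COOCH2CH3: –C(=O)OCH2CH3: carbonyl C bonded to C and to –OEt → ester.
Distinct types present: alkyl halide, amide, amine, carboxylic acid, ester, ketone.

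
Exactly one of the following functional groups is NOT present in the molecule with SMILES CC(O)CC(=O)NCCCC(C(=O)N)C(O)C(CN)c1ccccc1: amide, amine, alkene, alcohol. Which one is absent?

alkene

alcohol: present (CH(OH) — –OH on an sp³ carbon → alcohol (secondary)).
amine: present (CH(CH2NH2) — pendant –CH2NH2: N on sp³ C, no adjacent C=O → amine).
amide: present (CH2CONHCH2 — –C(=O)–N– linkage → amide (the N is not an amine)).
alkene: absent. In C6H5, the C=C units are part of an aromatic ring, which is an arene, not an isolated alkene.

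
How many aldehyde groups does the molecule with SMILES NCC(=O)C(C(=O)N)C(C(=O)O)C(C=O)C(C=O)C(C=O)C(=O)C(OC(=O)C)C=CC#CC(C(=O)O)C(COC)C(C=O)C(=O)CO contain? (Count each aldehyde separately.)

Taking each segment in turn:
  H2NCH2: –NH2 on an sp³ carbon with no adjacent C=O → amine.
  CO: –C(=O)– with carbon on both sides → ketone.
  CH(CONH2): pendant –CONH2: carbonyl C bonded to C and N → amide.
  CH(COOH): pendant –COOH: carbonyl C bonded to C and –OH → carboxylic acid.
  CH(CHO): pendant –CHO: carbonyl C bonded to C and H → aldehyde.
  CH(CHO): pendant –CHO: carbonyl C bonded to C and H → aldehyde.
  CH(CHO): pendant –CHO: carbonyl C bonded to C and H → aldehyde.
  CO: –C(=O)– with carbon on both sides → ketone.
  CH(OCOCH3): pendant –OC(=O)CH3: an acyloxy group → ester.
  CH=CH: C=C double bond → alkene.
  C≡C: C≡C triple bond → alkyne.
  CH(COOH): pendant –COOH: carbonyl C bonded to C and –OH → carboxylic acid.
  CH(CH2OCH3): pendant –CH2OCH3: C–O–C linkage → ether.
  CH(CHO): pendant –CHO: carbonyl C bonded to C and H → aldehyde.
  CO: –C(=O)– with carbon on both sides → ketone.
  CH2OH: –OH on an sp³ carbon → alcohol.
Aldehyde appears at: CH(CHO), CH(CHO), CH(CHO), CH(CHO) → 4.

4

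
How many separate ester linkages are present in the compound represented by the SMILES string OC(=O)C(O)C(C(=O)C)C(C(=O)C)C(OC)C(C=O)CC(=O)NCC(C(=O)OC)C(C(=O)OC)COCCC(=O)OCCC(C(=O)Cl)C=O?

Reading the structure from left to right:
  HOOC: –COOH: carbonyl C bonded to –OH and C → carboxylic acid (the –OH is not a separate alcohol).
  CH(OH): –OH on an sp³ carbon → alcohol (secondary).
  CH(COCH3): pendant –COCH3: carbonyl C bonded to two carbons → ketone.
  CH(COCH3): pendant –COCH3: carbonyl C bonded to two carbons → ketone.
  CH(OCH3): pendant –OCH3: C–O–C with sp³ C, no adjacent C=O → ether.
  CH(CHO): pendant –CHO: carbonyl C bonded to C and H → aldehyde.
  CH2CONHCH2: –C(=O)–N– linkage → amide (the N is not an amine).
  CH(COOCH3): pendant –COOCH3: carbonyl C bonded to C and –OCH3 → ester.
  CH(COOCH3): pendant –COOCH3: carbonyl C bonded to C and –OCH3 → ester.
  CH2OCH2: C–O–C with sp³ carbons on both sides and no adjacent C=O → ether.
  CH2COOCH2: –C(=O)–O–C with C on the carbonyl side → ester.
  CH(COCl): pendant –C(=O)X: carbonyl C bonded to C and halogen → acyl halide.
  CHO: terminal –CHO: carbonyl C bonded to H and C → aldehyde.
Ester appears at: CH(COOCH3), CH(COOCH3), CH2COOCH2 → 3.

3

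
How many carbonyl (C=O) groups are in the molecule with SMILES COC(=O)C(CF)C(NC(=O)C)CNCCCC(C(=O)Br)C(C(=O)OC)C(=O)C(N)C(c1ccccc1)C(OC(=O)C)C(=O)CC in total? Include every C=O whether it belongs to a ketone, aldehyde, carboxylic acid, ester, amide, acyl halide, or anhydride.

7

CH3OOC: ester, 1 C=O (running total 1).
CH(NHCOCH3): amide, 1 C=O (running total 2).
CH(COBr): acyl halide, 1 C=O (running total 3).
CH(COOCH3): ester, 1 C=O (running total 4).
CO: ketone, 1 C=O (running total 5).
CH(OCOCH3): ester, 1 C=O (running total 6).
CO: ketone, 1 C=O (running total 7).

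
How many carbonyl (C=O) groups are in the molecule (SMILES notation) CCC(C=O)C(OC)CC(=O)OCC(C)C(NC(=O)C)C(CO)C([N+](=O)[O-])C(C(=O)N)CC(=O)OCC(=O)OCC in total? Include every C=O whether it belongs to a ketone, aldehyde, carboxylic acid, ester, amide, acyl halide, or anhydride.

6

CH(CHO): aldehyde, 1 C=O (running total 1).
CH2COOCH2: ester, 1 C=O (running total 2).
CH(NHCOCH3): amide, 1 C=O (running total 3).
CH(CONH2): amide, 1 C=O (running total 4).
CH2COOCH2: ester, 1 C=O (running total 5).
COOCH2CH3: ester, 1 C=O (running total 6).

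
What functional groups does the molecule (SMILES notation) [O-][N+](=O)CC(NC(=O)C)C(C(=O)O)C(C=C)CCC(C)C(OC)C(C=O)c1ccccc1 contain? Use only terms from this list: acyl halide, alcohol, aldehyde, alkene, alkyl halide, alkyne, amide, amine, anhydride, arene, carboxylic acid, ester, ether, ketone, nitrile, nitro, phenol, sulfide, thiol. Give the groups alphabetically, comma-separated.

aldehyde, alkene, amide, arene, carboxylic acid, ether, nitro

Reading the structure from left to right:
  O2NCH2: –NO2 on carbon → nitro group.
  CH(NHCOCH3): pendant –NHC(=O)CH3: N bonded to a carbonyl → amide (not amine).
  CH(COOH): pendant –COOH: carbonyl C bonded to C and –OH → carboxylic acid.
  CH(CH=CH2): pendant –CH=CH2: C=C double bond → alkene.
  CH(OCH3): pendant –OCH3: C–O–C with sp³ C, no adjacent C=O → ether.
  CH(CHO): pendant –CHO: carbonyl C bonded to C and H → aldehyde.
  C6H5: –C6H5 phenyl ring → arene.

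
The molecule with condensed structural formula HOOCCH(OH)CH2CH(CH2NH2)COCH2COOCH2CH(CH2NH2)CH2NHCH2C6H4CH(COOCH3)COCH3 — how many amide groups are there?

Reading the structure from left to right:
  HOOC: –COOH: carbonyl C bonded to –OH and C → carboxylic acid (the –OH is not a separate alcohol).
  CH(OH): –OH on an sp³ carbon → alcohol (secondary).
  CH(CH2NH2): pendant –CH2NH2: N on sp³ C, no adjacent C=O → amine.
  CO: –C(=O)– with carbon on both sides → ketone.
  CH2COOCH2: –C(=O)–O–C with C on the carbonyl side → ester.
  CH(CH2NH2): pendant –CH2NH2: N on sp³ C, no adjacent C=O → amine.
  CH2NHCH2: C–N–C with sp³ carbons and no adjacent C=O → amine (secondary).
  C6H4: para-disubstituted benzene ring → arene.
  CH(COOCH3): pendant –COOCH3: carbonyl C bonded to C and –OCH3 → ester.
  CO: –C(=O)– with carbon on both sides → ketone.
No segment is a amide: CH(CH2NH2) is amine, not amide; CH(CH2NH2) is amine, not amide; CH2NHCH2 is amine, not amide. → 0.

0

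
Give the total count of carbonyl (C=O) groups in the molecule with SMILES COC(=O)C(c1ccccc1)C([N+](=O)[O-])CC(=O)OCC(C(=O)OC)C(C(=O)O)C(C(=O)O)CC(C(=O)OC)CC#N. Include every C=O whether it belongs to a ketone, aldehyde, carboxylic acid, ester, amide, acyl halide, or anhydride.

6

CH3OOC: ester, 1 C=O (running total 1).
CH2COOCH2: ester, 1 C=O (running total 2).
CH(COOCH3): ester, 1 C=O (running total 3).
CH(COOH): carboxylic acid, 1 C=O (running total 4).
CH(COOH): carboxylic acid, 1 C=O (running total 5).
CH(COOCH3): ester, 1 C=O (running total 6).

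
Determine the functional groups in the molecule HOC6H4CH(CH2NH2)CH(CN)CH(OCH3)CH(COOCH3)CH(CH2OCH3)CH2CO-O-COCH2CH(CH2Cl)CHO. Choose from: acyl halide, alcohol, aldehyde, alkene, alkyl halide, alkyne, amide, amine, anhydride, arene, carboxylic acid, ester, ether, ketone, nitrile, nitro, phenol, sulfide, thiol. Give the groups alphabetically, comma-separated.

aldehyde, alkyl halide, amine, anhydride, arene, ester, ether, nitrile, phenol

Reading the structure from left to right:
  HOC6H4: –OH attached directly to an aromatic ring → phenol (not alcohol); the ring itself is an arene.
  CH(CH2NH2): pendant –CH2NH2: N on sp³ C, no adjacent C=O → amine.
  CH(CN): pendant –C≡N: nitrile.
  CH(OCH3): pendant –OCH3: C–O–C with sp³ C, no adjacent C=O → ether.
  CH(COOCH3): pendant –COOCH3: carbonyl C bonded to C and –OCH3 → ester.
  CH(CH2OCH3): pendant –CH2OCH3: C–O–C linkage → ether.
  CH2CO-O-COCH2: two acyl groups sharing one oxygen, –C(=O)–O–C(=O)– → anhydride.
  CH(CH2Cl): pendant –CH2X: halogen on sp³ carbon → alkyl halide.
  CHO: terminal –CHO: carbonyl C bonded to H and C → aldehyde.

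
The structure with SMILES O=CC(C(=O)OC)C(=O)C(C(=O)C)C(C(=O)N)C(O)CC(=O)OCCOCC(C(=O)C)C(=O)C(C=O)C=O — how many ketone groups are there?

terminal –CHO: carbonyl C bonded to H and C → aldehyde.
pendant –COOCH3: carbonyl C bonded to C and –OCH3 → ester.
–C(=O)– with carbon on both sides → ketone.
pendant –COCH3: carbonyl C bonded to two carbons → ketone.
pendant –CONH2: carbonyl C bonded to C and N → amide.
–OH on an sp³ carbon → alcohol (secondary).
–C(=O)–O–C with C on the carbonyl side → ester.
C–O–C with sp³ carbons on both sides and no adjacent C=O → ether.
pendant –COCH3: carbonyl C bonded to two carbons → ketone.
–C(=O)– with carbon on both sides → ketone.
pendant –CHO: carbonyl C bonded to C and H → aldehyde.
terminal –CHO: carbonyl C bonded to H and C → aldehyde.
Ketone appears at: CO, CH(COCH3), CH(COCH3), CO → 4.

4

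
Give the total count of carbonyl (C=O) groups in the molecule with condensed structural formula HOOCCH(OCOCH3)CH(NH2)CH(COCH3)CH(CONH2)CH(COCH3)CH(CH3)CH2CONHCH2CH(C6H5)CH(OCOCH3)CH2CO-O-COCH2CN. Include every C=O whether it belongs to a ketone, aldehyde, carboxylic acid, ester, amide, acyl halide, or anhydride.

9

HOOC: carboxylic acid, 1 C=O (running total 1).
CH(OCOCH3): ester, 1 C=O (running total 2).
CH(COCH3): ketone, 1 C=O (running total 3).
CH(CONH2): amide, 1 C=O (running total 4).
CH(COCH3): ketone, 1 C=O (running total 5).
CH2CONHCH2: amide, 1 C=O (running total 6).
CH(OCOCH3): ester, 1 C=O (running total 7).
CH2CO-O-COCH2: anhydride, 2 C=O (running total 9).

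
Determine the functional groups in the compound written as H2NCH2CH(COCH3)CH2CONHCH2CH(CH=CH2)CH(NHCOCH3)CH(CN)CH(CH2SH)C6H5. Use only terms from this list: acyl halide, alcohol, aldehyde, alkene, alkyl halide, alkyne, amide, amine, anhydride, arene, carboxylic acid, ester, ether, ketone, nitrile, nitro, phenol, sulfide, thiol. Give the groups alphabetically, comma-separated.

alkene, amide, amine, arene, ketone, nitrile, thiol

–NH2 on an sp³ carbon with no adjacent C=O → amine.
pendant –COCH3: carbonyl C bonded to two carbons → ketone.
–C(=O)–N– linkage → amide (the N is not an amine).
pendant –CH=CH2: C=C double bond → alkene.
pendant –NHC(=O)CH3: N bonded to a carbonyl → amide (not amine).
pendant –C≡N: nitrile.
pendant –CH2SH → thiol.
–C6H5 phenyl ring → arene.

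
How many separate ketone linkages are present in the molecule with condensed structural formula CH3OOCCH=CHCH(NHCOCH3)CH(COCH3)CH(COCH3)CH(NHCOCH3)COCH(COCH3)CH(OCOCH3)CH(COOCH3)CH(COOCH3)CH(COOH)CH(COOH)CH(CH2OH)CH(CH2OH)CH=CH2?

4

CH3O–C(=O)–: carbonyl C bonded to C and to –OCH3 → ester (not ketone + ether).
C=C double bond → alkene.
pendant –NHC(=O)CH3: N bonded to a carbonyl → amide (not amine).
pendant –COCH3: carbonyl C bonded to two carbons → ketone.
pendant –COCH3: carbonyl C bonded to two carbons → ketone.
pendant –NHC(=O)CH3: N bonded to a carbonyl → amide (not amine).
–C(=O)– with carbon on both sides → ketone.
pendant –COCH3: carbonyl C bonded to two carbons → ketone.
pendant –OC(=O)CH3: an acyloxy group → ester.
pendant –COOCH3: carbonyl C bonded to C and –OCH3 → ester.
pendant –COOCH3: carbonyl C bonded to C and –OCH3 → ester.
pendant –COOH: carbonyl C bonded to C and –OH → carboxylic acid.
pendant –COOH: carbonyl C bonded to C and –OH → carboxylic acid.
pendant –CH2OH on an sp³ backbone C → alcohol.
pendant –CH2OH on an sp³ backbone C → alcohol.
C=C double bond → alkene.
Ketone appears at: CH(COCH3), CH(COCH3), CO, CH(COCH3) → 4.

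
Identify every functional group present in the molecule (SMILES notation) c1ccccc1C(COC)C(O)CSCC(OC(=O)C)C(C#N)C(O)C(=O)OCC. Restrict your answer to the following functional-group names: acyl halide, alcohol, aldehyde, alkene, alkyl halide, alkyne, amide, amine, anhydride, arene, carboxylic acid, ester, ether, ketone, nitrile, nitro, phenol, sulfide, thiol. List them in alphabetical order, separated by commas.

alcohol, arene, ester, ether, nitrile, sulfide

Taking each segment in turn:
  C6H5: C6H5– phenyl ring → arene.
  CH(CH2OCH3): pendant –CH2OCH3: C–O–C linkage → ether.
  CH(OH): –OH on an sp³ carbon → alcohol (secondary).
  CH2SCH2: C–S–C linkage → sulfide (thioether).
  CH(OCOCH3): pendant –OC(=O)CH3: an acyloxy group → ester.
  CH(CN): pendant –C≡N: nitrile.
  CH(OH): –OH on an sp³ carbon → alcohol (secondary).
  COOCH2CH3: –C(=O)OCH2CH3: carbonyl C bonded to C and to –OEt → ester.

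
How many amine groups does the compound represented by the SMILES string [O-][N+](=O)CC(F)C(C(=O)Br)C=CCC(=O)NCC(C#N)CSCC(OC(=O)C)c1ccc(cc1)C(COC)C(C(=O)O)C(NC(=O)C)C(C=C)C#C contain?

Taking each segment in turn:
  O2NCH2: –NO2 on carbon → nitro group.
  CH(F): halogen on an sp³ carbon → alkyl halide.
  CH(COBr): pendant –C(=O)X: carbonyl C bonded to C and halogen → acyl halide.
  CH=CH: C=C double bond → alkene.
  CH2CONHCH2: –C(=O)–N– linkage → amide (the N is not an amine).
  CH(CN): pendant –C≡N: nitrile.
  CH2SCH2: C–S–C linkage → sulfide (thioether).
  CH(OCOCH3): pendant –OC(=O)CH3: an acyloxy group → ester.
  C6H4: para-disubstituted benzene ring → arene.
  CH(CH2OCH3): pendant –CH2OCH3: C–O–C linkage → ether.
  CH(COOH): pendant –COOH: carbonyl C bonded to C and –OH → carboxylic acid.
  CH(NHCOCH3): pendant –NHC(=O)CH3: N bonded to a carbonyl → amide (not amine).
  CH(CH=CH2): pendant –CH=CH2: C=C double bond → alkene.
  C≡CH: C≡C triple bond → alkyne.
No segment is a amine: O2NCH2 is nitro, not amine; CH2CONHCH2 is amide, not amine; CH(CN) is nitrile, not amine. → 0.

0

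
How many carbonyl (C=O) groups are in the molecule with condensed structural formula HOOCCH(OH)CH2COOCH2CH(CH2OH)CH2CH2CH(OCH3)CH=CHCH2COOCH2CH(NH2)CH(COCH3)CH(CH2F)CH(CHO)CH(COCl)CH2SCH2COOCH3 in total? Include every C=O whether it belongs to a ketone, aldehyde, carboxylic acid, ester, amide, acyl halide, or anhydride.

HOOC: carboxylic acid, 1 C=O (running total 1).
CH2COOCH2: ester, 1 C=O (running total 2).
CH2COOCH2: ester, 1 C=O (running total 3).
CH(COCH3): ketone, 1 C=O (running total 4).
CH(CHO): aldehyde, 1 C=O (running total 5).
CH(COCl): acyl halide, 1 C=O (running total 6).
COOCH3: ester, 1 C=O (running total 7).

7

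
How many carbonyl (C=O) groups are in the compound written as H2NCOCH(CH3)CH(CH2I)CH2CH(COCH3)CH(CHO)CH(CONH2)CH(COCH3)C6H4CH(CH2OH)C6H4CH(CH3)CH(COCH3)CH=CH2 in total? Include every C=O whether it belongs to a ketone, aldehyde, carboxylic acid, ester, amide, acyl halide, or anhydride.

H2NCO: amide, 1 C=O (running total 1).
CH(COCH3): ketone, 1 C=O (running total 2).
CH(CHO): aldehyde, 1 C=O (running total 3).
CH(CONH2): amide, 1 C=O (running total 4).
CH(COCH3): ketone, 1 C=O (running total 5).
CH(COCH3): ketone, 1 C=O (running total 6).

6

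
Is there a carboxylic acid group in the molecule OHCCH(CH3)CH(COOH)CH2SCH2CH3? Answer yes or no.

Taking each segment in turn:
  OHC: terminal –CHO: carbonyl C bonded to H and C → aldehyde.
  CH(COOH): pendant –COOH: carbonyl C bonded to C and –OH → carboxylic acid.
  CH2SCH2: C–S–C linkage → sulfide (thioether).
The CH(COOH) segment supplies the carboxylic acid: pendant –COOH: carbonyl C bonded to C and –OH → carboxylic acid.

yes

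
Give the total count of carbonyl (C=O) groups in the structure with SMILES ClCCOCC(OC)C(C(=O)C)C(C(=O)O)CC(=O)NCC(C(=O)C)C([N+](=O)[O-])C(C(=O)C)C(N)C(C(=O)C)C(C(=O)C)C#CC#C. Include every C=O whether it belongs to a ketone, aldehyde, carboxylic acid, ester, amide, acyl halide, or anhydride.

7

CH(COCH3): ketone, 1 C=O (running total 1).
CH(COOH): carboxylic acid, 1 C=O (running total 2).
CH2CONHCH2: amide, 1 C=O (running total 3).
CH(COCH3): ketone, 1 C=O (running total 4).
CH(COCH3): ketone, 1 C=O (running total 5).
CH(COCH3): ketone, 1 C=O (running total 6).
CH(COCH3): ketone, 1 C=O (running total 7).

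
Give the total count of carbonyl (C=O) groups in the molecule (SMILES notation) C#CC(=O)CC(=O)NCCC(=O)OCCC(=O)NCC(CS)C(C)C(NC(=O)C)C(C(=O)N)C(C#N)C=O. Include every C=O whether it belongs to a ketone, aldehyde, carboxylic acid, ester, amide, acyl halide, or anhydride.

CO: ketone, 1 C=O (running total 1).
CH2CONHCH2: amide, 1 C=O (running total 2).
CH2COOCH2: ester, 1 C=O (running total 3).
CH2CONHCH2: amide, 1 C=O (running total 4).
CH(NHCOCH3): amide, 1 C=O (running total 5).
CH(CONH2): amide, 1 C=O (running total 6).
CHO: aldehyde, 1 C=O (running total 7).

7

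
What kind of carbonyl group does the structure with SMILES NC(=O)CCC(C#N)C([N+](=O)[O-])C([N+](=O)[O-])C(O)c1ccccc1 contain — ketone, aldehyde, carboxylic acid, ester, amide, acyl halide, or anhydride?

The carbonyl is in the H2NCO segment: –C(=O)NH2: carbonyl C bonded to C and to N → amide (the N is not a separate amine).

amide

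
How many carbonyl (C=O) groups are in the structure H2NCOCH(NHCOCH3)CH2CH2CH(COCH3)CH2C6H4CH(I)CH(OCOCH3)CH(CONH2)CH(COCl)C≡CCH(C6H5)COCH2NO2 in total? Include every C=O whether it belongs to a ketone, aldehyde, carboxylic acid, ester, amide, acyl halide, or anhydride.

7

H2NCO: amide, 1 C=O (running total 1).
CH(NHCOCH3): amide, 1 C=O (running total 2).
CH(COCH3): ketone, 1 C=O (running total 3).
CH(OCOCH3): ester, 1 C=O (running total 4).
CH(CONH2): amide, 1 C=O (running total 5).
CH(COCl): acyl halide, 1 C=O (running total 6).
CO: ketone, 1 C=O (running total 7).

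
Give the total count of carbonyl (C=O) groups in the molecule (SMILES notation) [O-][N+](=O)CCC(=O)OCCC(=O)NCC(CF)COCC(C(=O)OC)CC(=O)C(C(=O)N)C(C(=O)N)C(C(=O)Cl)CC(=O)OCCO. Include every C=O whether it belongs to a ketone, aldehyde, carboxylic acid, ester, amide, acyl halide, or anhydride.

CH2COOCH2: ester, 1 C=O (running total 1).
CH2CONHCH2: amide, 1 C=O (running total 2).
CH(COOCH3): ester, 1 C=O (running total 3).
CO: ketone, 1 C=O (running total 4).
CH(CONH2): amide, 1 C=O (running total 5).
CH(CONH2): amide, 1 C=O (running total 6).
CH(COCl): acyl halide, 1 C=O (running total 7).
CH2COOCH2: ester, 1 C=O (running total 8).

8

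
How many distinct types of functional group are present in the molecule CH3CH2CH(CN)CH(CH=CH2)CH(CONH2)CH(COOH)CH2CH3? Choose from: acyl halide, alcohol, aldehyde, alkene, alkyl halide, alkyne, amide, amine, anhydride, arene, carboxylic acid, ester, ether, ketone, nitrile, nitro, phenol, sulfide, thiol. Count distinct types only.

Working along the chain:
  CH(CN): pendant –C≡N: nitrile.
  CH(CH=CH2): pendant –CH=CH2: C=C double bond → alkene.
  CH(CONH2): pendant –CONH2: carbonyl C bonded to C and N → amide.
  CH(COOH): pendant –COOH: carbonyl C bonded to C and –OH → carboxylic acid.
Distinct types present: alkene, amide, carboxylic acid, nitrile.

4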